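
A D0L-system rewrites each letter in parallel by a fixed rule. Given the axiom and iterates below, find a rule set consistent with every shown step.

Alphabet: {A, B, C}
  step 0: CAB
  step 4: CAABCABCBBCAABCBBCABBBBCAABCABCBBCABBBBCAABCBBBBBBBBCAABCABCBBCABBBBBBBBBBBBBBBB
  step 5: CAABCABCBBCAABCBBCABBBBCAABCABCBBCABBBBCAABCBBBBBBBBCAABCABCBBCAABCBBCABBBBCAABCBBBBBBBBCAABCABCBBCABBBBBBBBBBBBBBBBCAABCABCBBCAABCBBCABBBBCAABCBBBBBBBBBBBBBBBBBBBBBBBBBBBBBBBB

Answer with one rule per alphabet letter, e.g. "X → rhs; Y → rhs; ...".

A->ABC, B->BB, C->CA

  step 4 ⇒ step 5: CAABCABCBBCAABCBBCABBBBCAABCABCBBCABBBBCAABCBBBBBBBBCAABCABCBBCABBBBBBBBBBBBBBBB ⇒ CA·ABC·ABC·BB·CA·ABC·BB·CA·BB·BB·CA·ABC·ABC·BB·CA·BB·BB·CA·ABC·BB·BB·BB·BB·CA·ABC·ABC·BB·CA·ABC·BB·CA·BB·BB·CA·ABC·BB·BB·BB·BB·CA·ABC·ABC·BB·CA·BB·BB·BB·BB·BB·BB·BB·BB·CA·ABC·ABC·BB·CA·ABC·BB·CA·BB·BB·CA·ABC·BB·BB·BB·BB·BB·BB·BB·BB·BB·BB·BB·BB·BB·BB·BB·BB
    A ↦ ABC
    B ↦ BB
    C ↦ CA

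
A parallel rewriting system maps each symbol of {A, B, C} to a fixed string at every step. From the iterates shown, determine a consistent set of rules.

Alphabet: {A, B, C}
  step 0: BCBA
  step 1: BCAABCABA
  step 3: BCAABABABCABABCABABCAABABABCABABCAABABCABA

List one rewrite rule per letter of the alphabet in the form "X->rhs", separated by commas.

  step 0 ⇒ step 1: BCBA ⇒ BCA·A·BCA·BA
    A ↦ BA
    B ↦ BCA
    C ↦ A

A->BA, B->BCA, C->A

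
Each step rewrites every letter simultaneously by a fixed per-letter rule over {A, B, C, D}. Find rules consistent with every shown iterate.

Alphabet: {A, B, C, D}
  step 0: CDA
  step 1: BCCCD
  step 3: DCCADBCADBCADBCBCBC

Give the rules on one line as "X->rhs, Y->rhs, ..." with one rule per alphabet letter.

  step 0 ⇒ step 1: CDA ⇒ BC·CC·D
    A ↦ D
    C ↦ BC
    D ↦ CC
    B ↦ AD  (constrained at step 1)

A->D, B->AD, C->BC, D->CC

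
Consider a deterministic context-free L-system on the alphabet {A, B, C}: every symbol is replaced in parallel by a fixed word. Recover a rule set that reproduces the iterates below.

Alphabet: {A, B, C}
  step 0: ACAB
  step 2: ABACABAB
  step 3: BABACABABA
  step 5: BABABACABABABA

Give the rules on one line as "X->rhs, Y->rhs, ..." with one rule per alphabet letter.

  step 2 ⇒ step 3: ABACABAB ⇒ B·A·B·ACA·B·A·B·A
    A ↦ B
    B ↦ A
    C ↦ ACA

A->B, B->A, C->ACA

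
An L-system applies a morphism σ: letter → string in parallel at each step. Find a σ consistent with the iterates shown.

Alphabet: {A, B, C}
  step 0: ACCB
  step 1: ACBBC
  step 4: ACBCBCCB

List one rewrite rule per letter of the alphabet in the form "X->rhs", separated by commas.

A->AC, B->C, C->B

  step 0 ⇒ step 1: ACCB ⇒ AC·B·B·C
    A ↦ AC
    B ↦ C
    C ↦ B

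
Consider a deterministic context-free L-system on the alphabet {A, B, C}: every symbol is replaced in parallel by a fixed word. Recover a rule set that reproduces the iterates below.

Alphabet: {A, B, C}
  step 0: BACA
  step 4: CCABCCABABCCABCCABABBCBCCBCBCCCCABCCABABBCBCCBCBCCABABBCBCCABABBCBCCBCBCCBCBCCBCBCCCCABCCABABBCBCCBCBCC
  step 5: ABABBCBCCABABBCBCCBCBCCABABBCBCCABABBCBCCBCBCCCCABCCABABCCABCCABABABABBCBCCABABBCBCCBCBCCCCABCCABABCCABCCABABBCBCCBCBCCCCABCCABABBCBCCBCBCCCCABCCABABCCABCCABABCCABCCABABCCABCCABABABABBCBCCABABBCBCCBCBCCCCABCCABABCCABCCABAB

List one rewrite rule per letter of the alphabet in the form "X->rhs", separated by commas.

  step 4 ⇒ step 5: CCABCCABABCCABCCABABBCBCCBCBCCCCABCCABABBCBCCBCBCCABABBCBCCABABBCBCCBCBCCBCBCCBCBCCCCABCCABABBCBCCBCBCC ⇒ AB·AB·BCB·CC·AB·AB·BCB·CC·BCB·CC·AB·AB·BCB·CC·AB·AB·BCB·CC·BCB·CC·CC·AB·CC·AB·AB·CC·AB·CC·AB·AB·AB·AB·BCB·CC·AB·AB·BCB·CC·BCB·CC·CC·AB·CC·AB·AB·CC·AB·CC·AB·AB·BCB·CC·BCB·CC·CC·AB·CC·AB·AB·BCB·CC·BCB·CC·CC·AB·CC·AB·AB·CC·AB·CC·AB·AB·CC·AB·CC·AB·AB·CC·AB·CC·AB·AB·AB·AB·BCB·CC·AB·AB·BCB·CC·BCB·CC·CC·AB·CC·AB·AB·CC·AB·CC·AB·AB
    A ↦ BCB
    B ↦ CC
    C ↦ AB

A->BCB, B->CC, C->AB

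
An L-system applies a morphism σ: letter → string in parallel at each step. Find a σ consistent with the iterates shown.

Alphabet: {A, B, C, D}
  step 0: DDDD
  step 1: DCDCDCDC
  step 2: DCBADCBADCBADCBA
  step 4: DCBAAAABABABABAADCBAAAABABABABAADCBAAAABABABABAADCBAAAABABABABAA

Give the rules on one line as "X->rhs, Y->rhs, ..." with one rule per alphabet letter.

A->AB, B->AA, C->BA, D->DC

  step 1 ⇒ step 2: DCDCDCDC ⇒ DC·BA·DC·BA·DC·BA·DC·BA
    C ↦ BA
    D ↦ DC
    A ↦ AB  (constrained at step 2)
    B ↦ AA  (constrained at step 2)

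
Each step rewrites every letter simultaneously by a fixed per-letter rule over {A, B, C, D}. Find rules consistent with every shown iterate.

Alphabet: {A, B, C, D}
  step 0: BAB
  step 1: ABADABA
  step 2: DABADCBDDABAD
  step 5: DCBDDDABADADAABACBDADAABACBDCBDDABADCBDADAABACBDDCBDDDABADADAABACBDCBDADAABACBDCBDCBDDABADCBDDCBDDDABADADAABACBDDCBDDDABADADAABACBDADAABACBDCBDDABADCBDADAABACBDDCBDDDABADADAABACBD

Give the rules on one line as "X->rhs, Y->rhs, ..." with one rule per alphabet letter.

A->D, B->ABA, C->ADA, D->CBD

  step 1 ⇒ step 2: ABADABA ⇒ D·ABA·D·CBD·D·ABA·D
    A ↦ D
    B ↦ ABA
    D ↦ CBD
    C ↦ ADA  (constrained at step 2)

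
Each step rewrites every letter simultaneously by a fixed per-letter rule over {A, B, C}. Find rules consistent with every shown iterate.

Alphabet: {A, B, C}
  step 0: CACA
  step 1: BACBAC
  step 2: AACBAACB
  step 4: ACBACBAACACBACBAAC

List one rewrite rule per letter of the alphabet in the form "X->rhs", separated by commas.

  step 1 ⇒ step 2: BACBAC ⇒ A·AC·B·A·AC·B
    A ↦ AC
    B ↦ A
    C ↦ B

A->AC, B->A, C->B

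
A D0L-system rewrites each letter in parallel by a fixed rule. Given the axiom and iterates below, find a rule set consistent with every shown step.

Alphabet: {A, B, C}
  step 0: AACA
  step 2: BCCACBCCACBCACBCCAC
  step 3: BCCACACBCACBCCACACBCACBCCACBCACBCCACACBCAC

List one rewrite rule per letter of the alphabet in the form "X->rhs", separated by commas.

A->BC, B->BCC, C->AC

  step 2 ⇒ step 3: BCCACBCCACBCACBCCAC ⇒ BCC·AC·AC·BC·AC·BCC·AC·AC·BC·AC·BCC·AC·BC·AC·BCC·AC·AC·BC·AC
    A ↦ BC
    B ↦ BCC
    C ↦ AC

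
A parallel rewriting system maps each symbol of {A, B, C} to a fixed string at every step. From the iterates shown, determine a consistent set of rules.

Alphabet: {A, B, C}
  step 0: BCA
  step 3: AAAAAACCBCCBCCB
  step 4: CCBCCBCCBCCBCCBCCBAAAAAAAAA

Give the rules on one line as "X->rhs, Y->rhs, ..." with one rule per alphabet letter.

  step 3 ⇒ step 4: AAAAAACCBCCBCCB ⇒ CCB·CCB·CCB·CCB·CCB·CCB·A·A·A·A·A·A·A·A·A
    A ↦ CCB
    B ↦ A
    C ↦ A

A->CCB, B->A, C->A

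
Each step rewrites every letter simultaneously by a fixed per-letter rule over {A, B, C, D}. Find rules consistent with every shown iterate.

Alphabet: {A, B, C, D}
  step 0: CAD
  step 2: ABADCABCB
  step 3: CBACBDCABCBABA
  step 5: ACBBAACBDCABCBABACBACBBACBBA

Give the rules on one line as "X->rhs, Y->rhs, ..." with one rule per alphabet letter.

A->CB, B->A, C->B, D->DCA

  step 2 ⇒ step 3: ABADCABCB ⇒ CB·A·CB·DCA·B·CB·A·B·A
    A ↦ CB
    B ↦ A
    C ↦ B
    D ↦ DCA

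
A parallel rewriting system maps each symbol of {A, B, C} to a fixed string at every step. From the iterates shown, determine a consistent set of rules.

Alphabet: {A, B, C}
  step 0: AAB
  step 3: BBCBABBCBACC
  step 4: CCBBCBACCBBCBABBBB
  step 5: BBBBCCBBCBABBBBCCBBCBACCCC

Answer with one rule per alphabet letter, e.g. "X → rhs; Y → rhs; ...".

  step 4 ⇒ step 5: CCBBCBACCBBCBABBBB ⇒ BB·BB·C·C·BB·C·BA·BB·BB·C·C·BB·C·BA·C·C·C·C
    A ↦ BA
    B ↦ C
    C ↦ BB

A->BA, B->C, C->BB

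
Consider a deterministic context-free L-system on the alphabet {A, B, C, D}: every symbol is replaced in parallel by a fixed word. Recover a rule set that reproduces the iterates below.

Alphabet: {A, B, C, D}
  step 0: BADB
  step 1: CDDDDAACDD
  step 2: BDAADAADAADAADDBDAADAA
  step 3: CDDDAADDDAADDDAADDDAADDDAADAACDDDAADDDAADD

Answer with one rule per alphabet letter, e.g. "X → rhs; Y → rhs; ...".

  step 2 ⇒ step 3: BDAADAADAADAADDBDAADAA ⇒ CDD·DAA·D·D·DAA·D·D·DAA·D·D·DAA·D·D·DAA·DAA·CDD·DAA·D·D·DAA·D·D
    A ↦ D
    B ↦ CDD
    D ↦ DAA
  step 1 ⇒ step 2: CDDDDAACDD ⇒ B·DAA·DAA·DAA·DAA·D·D·B·DAA·DAA
    C ↦ B

A->D, B->CDD, C->B, D->DAA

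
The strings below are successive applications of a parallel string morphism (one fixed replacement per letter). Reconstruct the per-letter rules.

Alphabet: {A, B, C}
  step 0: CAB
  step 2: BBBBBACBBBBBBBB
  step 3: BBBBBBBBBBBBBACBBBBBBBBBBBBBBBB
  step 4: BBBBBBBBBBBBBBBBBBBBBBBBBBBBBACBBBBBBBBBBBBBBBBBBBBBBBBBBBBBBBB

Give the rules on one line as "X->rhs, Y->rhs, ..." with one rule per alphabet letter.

A->BB, B->BB, C->BAC

  step 3 ⇒ step 4: BBBBBBBBBBBBBACBBBBBBBBBBBBBBBB ⇒ BB·BB·BB·BB·BB·BB·BB·BB·BB·BB·BB·BB·BB·BB·BAC·BB·BB·BB·BB·BB·BB·BB·BB·BB·BB·BB·BB·BB·BB·BB·BB
    A ↦ BB
    B ↦ BB
    C ↦ BAC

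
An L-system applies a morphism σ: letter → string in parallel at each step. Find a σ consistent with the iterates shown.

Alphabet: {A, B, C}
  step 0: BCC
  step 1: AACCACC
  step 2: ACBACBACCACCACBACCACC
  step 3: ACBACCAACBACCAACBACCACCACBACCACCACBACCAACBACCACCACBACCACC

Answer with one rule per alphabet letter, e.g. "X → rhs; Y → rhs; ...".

A->ACB, B->A, C->ACC

  step 2 ⇒ step 3: ACBACBACCACCACBACCACC ⇒ ACB·ACC·A·ACB·ACC·A·ACB·ACC·ACC·ACB·ACC·ACC·ACB·ACC·A·ACB·ACC·ACC·ACB·ACC·ACC
    A ↦ ACB
    B ↦ A
    C ↦ ACC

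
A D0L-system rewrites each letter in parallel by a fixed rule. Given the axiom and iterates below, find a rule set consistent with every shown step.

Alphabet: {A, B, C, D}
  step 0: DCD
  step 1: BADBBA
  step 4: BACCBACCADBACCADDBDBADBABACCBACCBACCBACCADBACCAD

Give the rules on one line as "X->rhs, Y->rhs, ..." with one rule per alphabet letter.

  step 0 ⇒ step 1: DCD ⇒ BA·DB·BA
    C ↦ DB
    D ↦ BA
    A ↦ AD  (constrained at step 1)
    B ↦ CC  (constrained at step 1)

A->AD, B->CC, C->DB, D->BA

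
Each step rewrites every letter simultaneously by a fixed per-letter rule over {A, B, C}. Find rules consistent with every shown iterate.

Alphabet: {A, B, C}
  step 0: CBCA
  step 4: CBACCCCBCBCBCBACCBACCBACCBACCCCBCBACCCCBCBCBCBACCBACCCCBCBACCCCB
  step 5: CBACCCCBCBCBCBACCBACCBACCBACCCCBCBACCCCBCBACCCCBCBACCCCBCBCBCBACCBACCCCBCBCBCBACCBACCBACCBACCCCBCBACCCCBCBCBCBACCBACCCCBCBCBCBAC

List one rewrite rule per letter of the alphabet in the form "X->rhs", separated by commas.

  step 4 ⇒ step 5: CBACCCCBCBCBCBACCBACCBACCBACCCCBCBACCCCBCBCBCBACCBACCCCBCBACCCCB ⇒ CB·AC·CC·CB·CB·CB·CB·AC·CB·AC·CB·AC·CB·AC·CC·CB·CB·AC·CC·CB·CB·AC·CC·CB·CB·AC·CC·CB·CB·CB·CB·AC·CB·AC·CC·CB·CB·CB·CB·AC·CB·AC·CB·AC·CB·AC·CC·CB·CB·AC·CC·CB·CB·CB·CB·AC·CB·AC·CC·CB·CB·CB·CB·AC
    A ↦ CC
    B ↦ AC
    C ↦ CB

A->CC, B->AC, C->CB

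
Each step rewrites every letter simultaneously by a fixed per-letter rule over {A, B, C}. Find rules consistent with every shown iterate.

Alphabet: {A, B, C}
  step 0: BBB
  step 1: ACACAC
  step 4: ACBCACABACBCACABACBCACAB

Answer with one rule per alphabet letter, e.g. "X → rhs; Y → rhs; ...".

A->CA, B->AC, C->B

  step 0 ⇒ step 1: BBB ⇒ AC·AC·AC
    B ↦ AC
    A ↦ CA  (constrained at step 1)
    C ↦ B  (constrained at step 1)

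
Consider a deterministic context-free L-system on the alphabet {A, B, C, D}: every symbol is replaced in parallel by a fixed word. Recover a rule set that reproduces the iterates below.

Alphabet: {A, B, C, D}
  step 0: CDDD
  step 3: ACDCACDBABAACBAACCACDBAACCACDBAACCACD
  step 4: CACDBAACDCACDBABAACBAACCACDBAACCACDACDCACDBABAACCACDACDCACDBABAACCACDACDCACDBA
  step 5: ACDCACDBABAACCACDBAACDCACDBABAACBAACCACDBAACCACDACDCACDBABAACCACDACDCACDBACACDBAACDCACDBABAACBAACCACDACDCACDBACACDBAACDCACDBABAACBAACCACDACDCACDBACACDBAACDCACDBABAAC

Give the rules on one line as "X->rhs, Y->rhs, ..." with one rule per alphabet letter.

  step 4 ⇒ step 5: CACDBAACDCACDBABAACBAACCACDBAACCACDACDCACDBABAACCACDACDCACDBABAACCACDACDCACDBA ⇒ ACD·C·ACD·BA·BAA·C·C·ACD·BA·ACD·C·ACD·BA·BAA·C·BAA·C·C·ACD·BAA·C·C·ACD·ACD·C·ACD·BA·BAA·C·C·ACD·ACD·C·ACD·BA·C·ACD·BA·ACD·C·ACD·BA·BAA·C·BAA·C·C·ACD·ACD·C·ACD·BA·C·ACD·BA·ACD·C·ACD·BA·BAA·C·BAA·C·C·ACD·ACD·C·ACD·BA·C·ACD·BA·ACD·C·ACD·BA·BAA·C
    A ↦ C
    B ↦ BAA
    C ↦ ACD
    D ↦ BA

A->C, B->BAA, C->ACD, D->BA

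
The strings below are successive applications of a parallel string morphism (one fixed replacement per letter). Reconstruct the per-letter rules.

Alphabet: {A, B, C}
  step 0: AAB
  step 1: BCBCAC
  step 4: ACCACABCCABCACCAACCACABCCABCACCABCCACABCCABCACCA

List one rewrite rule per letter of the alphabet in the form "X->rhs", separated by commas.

A->BC, B->AC, C->CA

  step 0 ⇒ step 1: AAB ⇒ BC·BC·AC
    A ↦ BC
    B ↦ AC
    C ↦ CA  (constrained at step 1)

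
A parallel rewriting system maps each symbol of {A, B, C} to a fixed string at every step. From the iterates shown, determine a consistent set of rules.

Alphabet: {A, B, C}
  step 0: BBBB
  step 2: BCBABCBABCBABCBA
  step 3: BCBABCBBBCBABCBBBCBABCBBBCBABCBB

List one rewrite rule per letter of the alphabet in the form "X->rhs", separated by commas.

A->BB, B->BC, C->BA

  step 2 ⇒ step 3: BCBABCBABCBABCBA ⇒ BC·BA·BC·BB·BC·BA·BC·BB·BC·BA·BC·BB·BC·BA·BC·BB
    A ↦ BB
    B ↦ BC
    C ↦ BA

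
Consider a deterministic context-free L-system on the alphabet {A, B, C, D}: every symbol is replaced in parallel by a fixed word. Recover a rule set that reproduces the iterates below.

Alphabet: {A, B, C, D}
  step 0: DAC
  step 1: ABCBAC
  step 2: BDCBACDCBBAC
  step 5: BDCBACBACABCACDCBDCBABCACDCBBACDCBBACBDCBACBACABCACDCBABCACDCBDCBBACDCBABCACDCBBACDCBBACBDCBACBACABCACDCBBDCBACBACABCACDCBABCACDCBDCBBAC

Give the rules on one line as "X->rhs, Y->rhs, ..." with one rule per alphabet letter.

  step 1 ⇒ step 2: ABCBAC ⇒ B·DCB·AC·DCB·B·AC
    A ↦ B
    B ↦ DCB
    C ↦ AC
  step 0 ⇒ step 1: DAC ⇒ ABC·B·AC
    D ↦ ABC

A->B, B->DCB, C->AC, D->ABC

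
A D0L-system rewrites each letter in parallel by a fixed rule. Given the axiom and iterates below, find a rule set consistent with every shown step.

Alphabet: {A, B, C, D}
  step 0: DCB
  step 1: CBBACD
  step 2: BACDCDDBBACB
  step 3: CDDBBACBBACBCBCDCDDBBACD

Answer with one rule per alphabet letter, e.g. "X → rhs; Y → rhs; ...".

  step 2 ⇒ step 3: BACDCDDBBACB ⇒ CD·DB·BA·CB·BA·CB·CB·CD·CD·DB·BA·CD
    A ↦ DB
    B ↦ CD
    C ↦ BA
    D ↦ CB

A->DB, B->CD, C->BA, D->CB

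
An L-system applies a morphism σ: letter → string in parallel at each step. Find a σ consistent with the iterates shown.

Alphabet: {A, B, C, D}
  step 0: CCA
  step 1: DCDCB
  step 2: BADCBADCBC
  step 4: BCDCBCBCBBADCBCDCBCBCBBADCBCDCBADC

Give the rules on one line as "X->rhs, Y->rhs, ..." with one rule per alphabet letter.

A->B, B->BC, C->DC, D->BA

  step 1 ⇒ step 2: DCDCB ⇒ BA·DC·BA·DC·BC
    B ↦ BC
    C ↦ DC
    D ↦ BA
  step 0 ⇒ step 1: CCA ⇒ DC·DC·B
    A ↦ B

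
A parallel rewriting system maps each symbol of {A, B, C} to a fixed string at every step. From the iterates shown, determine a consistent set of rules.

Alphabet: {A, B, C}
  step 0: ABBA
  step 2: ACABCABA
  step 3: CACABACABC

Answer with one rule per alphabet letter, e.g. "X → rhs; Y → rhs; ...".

  step 2 ⇒ step 3: ACABCABA ⇒ C·A·C·AB·A·C·AB·C
    A ↦ C
    B ↦ AB
    C ↦ A

A->C, B->AB, C->A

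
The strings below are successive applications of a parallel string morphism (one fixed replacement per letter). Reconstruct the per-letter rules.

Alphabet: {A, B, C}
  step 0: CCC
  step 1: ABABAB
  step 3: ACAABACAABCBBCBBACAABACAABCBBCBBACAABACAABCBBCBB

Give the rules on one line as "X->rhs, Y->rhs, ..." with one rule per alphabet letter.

  step 0 ⇒ step 1: CCC ⇒ AB·AB·AB
    C ↦ AB
    A ↦ ACA  (constrained at step 1)
    B ↦ CBB  (constrained at step 1)

A->ACA, B->CBB, C->AB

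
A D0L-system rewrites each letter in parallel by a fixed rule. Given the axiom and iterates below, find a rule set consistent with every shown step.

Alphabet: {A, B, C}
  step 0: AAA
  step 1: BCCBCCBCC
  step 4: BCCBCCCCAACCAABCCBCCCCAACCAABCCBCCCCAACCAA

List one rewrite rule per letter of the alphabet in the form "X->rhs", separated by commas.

A->BCC, B->CC, C->A

  step 0 ⇒ step 1: AAA ⇒ BCC·BCC·BCC
    A ↦ BCC
    B ↦ CC  (constrained at step 1)
    C ↦ A  (constrained at step 1)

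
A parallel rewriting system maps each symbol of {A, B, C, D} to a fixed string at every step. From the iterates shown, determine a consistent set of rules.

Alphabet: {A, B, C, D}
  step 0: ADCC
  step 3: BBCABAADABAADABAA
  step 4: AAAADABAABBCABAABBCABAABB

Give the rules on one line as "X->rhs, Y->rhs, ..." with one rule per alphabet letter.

A->B, B->AA, C->DA, D->CA

  step 3 ⇒ step 4: BBCABAADABAADABAA ⇒ AA·AA·DA·B·AA·B·B·CA·B·AA·B·B·CA·B·AA·B·B
    A ↦ B
    B ↦ AA
    C ↦ DA
    D ↦ CA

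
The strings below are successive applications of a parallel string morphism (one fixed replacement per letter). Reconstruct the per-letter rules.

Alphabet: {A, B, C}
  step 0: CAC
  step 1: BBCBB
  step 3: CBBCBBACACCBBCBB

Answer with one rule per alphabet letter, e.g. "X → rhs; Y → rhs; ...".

  step 0 ⇒ step 1: CAC ⇒ BB·C·BB
    A ↦ C
    C ↦ BB
    B ↦ AC  (constrained at step 1)

A->C, B->AC, C->BB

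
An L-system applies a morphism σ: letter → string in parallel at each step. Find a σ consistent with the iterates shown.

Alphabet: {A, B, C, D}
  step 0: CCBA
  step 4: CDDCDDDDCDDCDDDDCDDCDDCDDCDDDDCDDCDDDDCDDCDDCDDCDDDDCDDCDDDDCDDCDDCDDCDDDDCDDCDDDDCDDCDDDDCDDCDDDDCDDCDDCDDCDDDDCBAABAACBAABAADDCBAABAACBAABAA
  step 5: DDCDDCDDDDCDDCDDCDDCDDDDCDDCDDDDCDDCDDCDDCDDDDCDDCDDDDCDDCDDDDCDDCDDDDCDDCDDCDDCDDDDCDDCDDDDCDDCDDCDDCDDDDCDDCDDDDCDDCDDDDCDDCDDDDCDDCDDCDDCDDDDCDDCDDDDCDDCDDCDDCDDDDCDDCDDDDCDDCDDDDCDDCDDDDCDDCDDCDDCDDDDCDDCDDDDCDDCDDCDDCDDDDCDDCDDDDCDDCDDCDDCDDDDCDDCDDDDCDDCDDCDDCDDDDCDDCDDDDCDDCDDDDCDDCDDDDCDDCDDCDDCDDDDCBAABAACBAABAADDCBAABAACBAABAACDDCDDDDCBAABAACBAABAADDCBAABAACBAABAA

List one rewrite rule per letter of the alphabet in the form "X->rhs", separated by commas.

  step 4 ⇒ step 5: CDDCDDDDCDDCDDDDCDDCDDCDDCDDDDCDDCDDDDCDDCDDCDDCDDDDCDDCDDDDCDDCDDCDDCDDDDCDDCDDDDCDDCDDDDCDDCDDDDCDDCDDCDDCDDDDCBAABAACBAABAADDCBAABAACBAABAA ⇒ DD·CDD·CDD·DD·CDD·CDD·CDD·CDD·DD·CDD·CDD·DD·CDD·CDD·CDD·CDD·DD·CDD·CDD·DD·CDD·CDD·DD·CDD·CDD·DD·CDD·CDD·CDD·CDD·DD·CDD·CDD·DD·CDD·CDD·CDD·CDD·DD·CDD·CDD·DD·CDD·CDD·DD·CDD·CDD·DD·CDD·CDD·CDD·CDD·DD·CDD·CDD·DD·CDD·CDD·CDD·CDD·DD·CDD·CDD·DD·CDD·CDD·DD·CDD·CDD·DD·CDD·CDD·CDD·CDD·DD·CDD·CDD·DD·CDD·CDD·CDD·CDD·DD·CDD·CDD·DD·CDD·CDD·CDD·CDD·DD·CDD·CDD·DD·CDD·CDD·CDD·CDD·DD·CDD·CDD·DD·CDD·CDD·DD·CDD·CDD·DD·CDD·CDD·CDD·CDD·DD·C·BAA·BAA·C·BAA·BAA·DD·C·BAA·BAA·C·BAA·BAA·CDD·CDD·DD·C·BAA·BAA·C·BAA·BAA·DD·C·BAA·BAA·C·BAA·BAA
    A ↦ BAA
    B ↦ C
    C ↦ DD
    D ↦ CDD

A->BAA, B->C, C->DD, D->CDD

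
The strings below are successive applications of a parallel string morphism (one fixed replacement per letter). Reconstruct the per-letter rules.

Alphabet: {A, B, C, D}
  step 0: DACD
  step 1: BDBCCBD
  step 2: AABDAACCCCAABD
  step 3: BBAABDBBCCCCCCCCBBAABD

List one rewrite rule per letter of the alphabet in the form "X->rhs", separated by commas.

A->B, B->AA, C->CC, D->BD

  step 2 ⇒ step 3: AABDAACCCCAABD ⇒ B·B·AA·BD·B·B·CC·CC·CC·CC·B·B·AA·BD
    A ↦ B
    B ↦ AA
    C ↦ CC
    D ↦ BD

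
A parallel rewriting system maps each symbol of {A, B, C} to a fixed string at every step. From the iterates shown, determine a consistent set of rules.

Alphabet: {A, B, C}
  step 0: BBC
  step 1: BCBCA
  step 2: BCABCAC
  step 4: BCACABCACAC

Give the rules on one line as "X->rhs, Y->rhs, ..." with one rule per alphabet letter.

A->C, B->BC, C->A

  step 1 ⇒ step 2: BCBCA ⇒ BC·A·BC·A·C
    A ↦ C
    B ↦ BC
    C ↦ A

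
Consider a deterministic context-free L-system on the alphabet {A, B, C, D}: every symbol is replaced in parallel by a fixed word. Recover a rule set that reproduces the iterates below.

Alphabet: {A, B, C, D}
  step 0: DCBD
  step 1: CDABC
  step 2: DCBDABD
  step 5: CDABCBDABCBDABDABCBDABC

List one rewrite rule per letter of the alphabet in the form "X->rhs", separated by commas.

A->BD, B->AB, C->D, D->C

  step 1 ⇒ step 2: CDABC ⇒ D·C·BD·AB·D
    A ↦ BD
    B ↦ AB
    C ↦ D
    D ↦ C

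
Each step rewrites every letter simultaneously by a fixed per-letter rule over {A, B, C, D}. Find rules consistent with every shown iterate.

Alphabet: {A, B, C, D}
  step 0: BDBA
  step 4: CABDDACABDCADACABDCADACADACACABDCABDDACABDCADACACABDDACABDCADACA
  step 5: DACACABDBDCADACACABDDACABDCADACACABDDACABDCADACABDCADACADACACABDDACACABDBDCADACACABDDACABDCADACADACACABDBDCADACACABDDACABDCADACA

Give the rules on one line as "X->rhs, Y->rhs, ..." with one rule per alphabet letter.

  step 4 ⇒ step 5: CABDDACABDCADACABDCADACADACACABDCABDDACABDCADACACABDDACABDCADACA ⇒ DA·CA·CA·BD·BD·CA·DA·CA·CA·BD·DA·CA·BD·CA·DA·CA·CA·BD·DA·CA·BD·CA·DA·CA·BD·CA·DA·CA·DA·CA·CA·BD·DA·CA·CA·BD·BD·CA·DA·CA·CA·BD·DA·CA·BD·CA·DA·CA·DA·CA·CA·BD·BD·CA·DA·CA·CA·BD·DA·CA·BD·CA·DA·CA
    A ↦ CA
    B ↦ CA
    C ↦ DA
    D ↦ BD

A->CA, B->CA, C->DA, D->BD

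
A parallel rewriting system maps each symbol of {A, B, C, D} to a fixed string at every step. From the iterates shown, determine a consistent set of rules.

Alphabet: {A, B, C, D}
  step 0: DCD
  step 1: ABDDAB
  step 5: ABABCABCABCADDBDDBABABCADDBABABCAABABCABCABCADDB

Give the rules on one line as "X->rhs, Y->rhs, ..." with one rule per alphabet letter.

A->B, B->CA, C->DD, D->AB

  step 0 ⇒ step 1: DCD ⇒ AB·DD·AB
    C ↦ DD
    D ↦ AB
    A ↦ B  (constrained at step 1)
    B ↦ CA  (constrained at step 1)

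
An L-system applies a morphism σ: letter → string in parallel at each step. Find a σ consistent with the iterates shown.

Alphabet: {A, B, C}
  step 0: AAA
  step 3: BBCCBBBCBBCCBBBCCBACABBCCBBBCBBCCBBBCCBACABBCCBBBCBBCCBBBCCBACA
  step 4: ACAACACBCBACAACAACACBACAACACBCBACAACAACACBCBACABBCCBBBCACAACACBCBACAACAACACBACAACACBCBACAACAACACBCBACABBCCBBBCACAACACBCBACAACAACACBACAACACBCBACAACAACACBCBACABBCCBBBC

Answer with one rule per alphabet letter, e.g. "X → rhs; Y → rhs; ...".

  step 3 ⇒ step 4: BBCCBBBCBBCCBBBCCBACABBCCBBBCBBCCBBBCCBACABBCCBBBCBBCCBBBCCBACA ⇒ ACA·ACA·CB·CB·ACA·ACA·ACA·CB·ACA·ACA·CB·CB·ACA·ACA·ACA·CB·CB·ACA·BBC·CB·BBC·ACA·ACA·CB·CB·ACA·ACA·ACA·CB·ACA·ACA·CB·CB·ACA·ACA·ACA·CB·CB·ACA·BBC·CB·BBC·ACA·ACA·CB·CB·ACA·ACA·ACA·CB·ACA·ACA·CB·CB·ACA·ACA·ACA·CB·CB·ACA·BBC·CB·BBC
    A ↦ BBC
    B ↦ ACA
    C ↦ CB

A->BBC, B->ACA, C->CB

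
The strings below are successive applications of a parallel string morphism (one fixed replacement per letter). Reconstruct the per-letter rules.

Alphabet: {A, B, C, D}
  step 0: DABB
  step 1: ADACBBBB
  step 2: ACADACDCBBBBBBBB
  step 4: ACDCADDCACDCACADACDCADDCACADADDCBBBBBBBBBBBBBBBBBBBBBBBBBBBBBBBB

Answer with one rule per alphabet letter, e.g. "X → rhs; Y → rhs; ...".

A->AC, B->BB, C->DC, D->AD

  step 1 ⇒ step 2: ADACBBBB ⇒ AC·AD·AC·DC·BB·BB·BB·BB
    A ↦ AC
    B ↦ BB
    C ↦ DC
    D ↦ AD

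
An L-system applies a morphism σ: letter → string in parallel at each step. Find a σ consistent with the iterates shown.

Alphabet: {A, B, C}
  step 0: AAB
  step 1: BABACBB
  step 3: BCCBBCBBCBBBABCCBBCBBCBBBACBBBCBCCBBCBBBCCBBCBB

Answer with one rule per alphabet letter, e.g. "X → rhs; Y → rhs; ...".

  step 0 ⇒ step 1: AAB ⇒ BA·BA·CBB
    A ↦ BA
    B ↦ CBB
    C ↦ BC  (constrained at step 1)

A->BA, B->CBB, C->BC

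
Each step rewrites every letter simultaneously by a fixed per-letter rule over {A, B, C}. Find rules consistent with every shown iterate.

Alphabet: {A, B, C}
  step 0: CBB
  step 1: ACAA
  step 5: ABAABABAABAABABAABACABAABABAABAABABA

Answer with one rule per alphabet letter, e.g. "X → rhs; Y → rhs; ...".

A->AB, B->A, C->AC

  step 0 ⇒ step 1: CBB ⇒ AC·A·A
    B ↦ A
    C ↦ AC
    A ↦ AB  (constrained at step 1)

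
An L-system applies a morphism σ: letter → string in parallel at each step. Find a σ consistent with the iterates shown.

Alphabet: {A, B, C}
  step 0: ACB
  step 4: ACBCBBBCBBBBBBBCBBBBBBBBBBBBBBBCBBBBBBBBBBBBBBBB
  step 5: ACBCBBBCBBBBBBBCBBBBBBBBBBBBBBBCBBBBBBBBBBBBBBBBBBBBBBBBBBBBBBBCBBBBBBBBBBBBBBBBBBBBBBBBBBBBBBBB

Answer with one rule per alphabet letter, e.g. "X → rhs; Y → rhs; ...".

A->AC, B->BB, C->BC

  step 4 ⇒ step 5: ACBCBBBCBBBBBBBCBBBBBBBBBBBBBBBCBBBBBBBBBBBBBBBB ⇒ AC·BC·BB·BC·BB·BB·BB·BC·BB·BB·BB·BB·BB·BB·BB·BC·BB·BB·BB·BB·BB·BB·BB·BB·BB·BB·BB·BB·BB·BB·BB·BC·BB·BB·BB·BB·BB·BB·BB·BB·BB·BB·BB·BB·BB·BB·BB·BB
    A ↦ AC
    B ↦ BB
    C ↦ BC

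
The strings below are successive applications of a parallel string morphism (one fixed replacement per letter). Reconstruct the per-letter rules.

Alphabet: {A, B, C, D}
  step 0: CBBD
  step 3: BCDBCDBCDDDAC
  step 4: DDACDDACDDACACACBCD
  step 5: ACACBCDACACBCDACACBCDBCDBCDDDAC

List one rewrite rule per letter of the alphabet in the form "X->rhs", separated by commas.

  step 4 ⇒ step 5: DDACDDACDDACACACBCD ⇒ AC·AC·BC·D·AC·AC·BC·D·AC·AC·BC·D·BC·D·BC·D·D·D·AC
    A ↦ BC
    B ↦ D
    C ↦ D
    D ↦ AC

A->BC, B->D, C->D, D->AC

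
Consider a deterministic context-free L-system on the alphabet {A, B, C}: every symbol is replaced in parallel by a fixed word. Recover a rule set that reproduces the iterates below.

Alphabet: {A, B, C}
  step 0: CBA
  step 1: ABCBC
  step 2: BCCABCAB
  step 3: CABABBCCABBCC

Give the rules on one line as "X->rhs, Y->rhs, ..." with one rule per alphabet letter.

  step 2 ⇒ step 3: BCCABCAB ⇒ C·AB·AB·BC·C·AB·BC·C
    A ↦ BC
    B ↦ C
    C ↦ AB

A->BC, B->C, C->AB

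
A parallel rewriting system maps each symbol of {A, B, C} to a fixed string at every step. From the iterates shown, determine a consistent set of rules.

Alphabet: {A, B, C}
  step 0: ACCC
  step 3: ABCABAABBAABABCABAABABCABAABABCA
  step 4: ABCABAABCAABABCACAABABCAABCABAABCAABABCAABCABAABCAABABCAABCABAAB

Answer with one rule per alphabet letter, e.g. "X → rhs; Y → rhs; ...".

  step 3 ⇒ step 4: ABCABAABBAABABCABAABABCABAABABCA ⇒ AB·CA·BA·AB·CA·AB·AB·CA·CA·AB·AB·CA·AB·CA·BA·AB·CA·AB·AB·CA·AB·CA·BA·AB·CA·AB·AB·CA·AB·CA·BA·AB
    A ↦ AB
    B ↦ CA
    C ↦ BA

A->AB, B->CA, C->BA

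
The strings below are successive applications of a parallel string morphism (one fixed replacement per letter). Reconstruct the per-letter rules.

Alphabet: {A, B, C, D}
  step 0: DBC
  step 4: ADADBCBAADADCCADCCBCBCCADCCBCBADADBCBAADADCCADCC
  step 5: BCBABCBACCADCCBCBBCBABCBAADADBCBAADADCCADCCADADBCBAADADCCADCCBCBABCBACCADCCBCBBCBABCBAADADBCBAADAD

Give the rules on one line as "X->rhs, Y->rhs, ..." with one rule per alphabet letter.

  step 4 ⇒ step 5: ADADBCBAADADCCADCCBCBCCADCCBCBADADBCBAADADCCADCC ⇒ BCB·A·BCB·A·CC·AD·CC·BCB·BCB·A·BCB·A·AD·AD·BCB·A·AD·AD·CC·AD·CC·AD·AD·BCB·A·AD·AD·CC·AD·CC·BCB·A·BCB·A·CC·AD·CC·BCB·BCB·A·BCB·A·AD·AD·BCB·A·AD·AD
    A ↦ BCB
    B ↦ CC
    C ↦ AD
    D ↦ A

A->BCB, B->CC, C->AD, D->A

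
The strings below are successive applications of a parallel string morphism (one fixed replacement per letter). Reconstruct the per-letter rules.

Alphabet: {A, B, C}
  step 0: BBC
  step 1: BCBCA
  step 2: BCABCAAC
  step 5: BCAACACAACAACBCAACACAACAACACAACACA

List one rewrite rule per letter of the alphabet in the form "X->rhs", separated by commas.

A->AC, B->BC, C->A

  step 1 ⇒ step 2: BCBCA ⇒ BC·A·BC·A·AC
    A ↦ AC
    B ↦ BC
    C ↦ A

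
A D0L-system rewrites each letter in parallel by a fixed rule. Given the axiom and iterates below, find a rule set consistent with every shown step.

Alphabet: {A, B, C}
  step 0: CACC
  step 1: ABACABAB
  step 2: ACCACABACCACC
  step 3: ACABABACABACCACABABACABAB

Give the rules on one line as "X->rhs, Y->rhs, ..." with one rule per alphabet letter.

A->AC, B->C, C->AB

  step 2 ⇒ step 3: ACCACABACCACC ⇒ AC·AB·AB·AC·AB·AC·C·AC·AB·AB·AC·AB·AB
    A ↦ AC
    B ↦ C
    C ↦ AB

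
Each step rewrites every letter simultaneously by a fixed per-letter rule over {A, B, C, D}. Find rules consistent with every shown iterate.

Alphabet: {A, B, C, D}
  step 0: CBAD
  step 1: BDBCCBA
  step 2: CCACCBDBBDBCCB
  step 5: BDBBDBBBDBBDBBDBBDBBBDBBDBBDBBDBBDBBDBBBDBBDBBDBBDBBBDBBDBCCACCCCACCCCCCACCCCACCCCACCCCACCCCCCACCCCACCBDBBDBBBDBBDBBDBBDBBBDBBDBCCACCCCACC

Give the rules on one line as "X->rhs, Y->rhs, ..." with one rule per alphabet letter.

  step 1 ⇒ step 2: BDBCCBA ⇒ CC·A·CC·BDB·BDB·CC·B
    A ↦ B
    B ↦ CC
    C ↦ BDB
    D ↦ A

A->B, B->CC, C->BDB, D->A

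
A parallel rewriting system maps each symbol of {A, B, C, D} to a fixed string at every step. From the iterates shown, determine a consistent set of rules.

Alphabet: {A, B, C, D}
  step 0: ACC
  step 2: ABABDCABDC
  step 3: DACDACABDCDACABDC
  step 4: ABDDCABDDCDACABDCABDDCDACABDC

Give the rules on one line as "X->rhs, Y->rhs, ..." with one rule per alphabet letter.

A->D, B->AC, C->DC, D->AB

  step 3 ⇒ step 4: DACDACABDCDACABDC ⇒ AB·D·DC·AB·D·DC·D·AC·AB·DC·AB·D·DC·D·AC·AB·DC
    A ↦ D
    B ↦ AC
    C ↦ DC
    D ↦ AB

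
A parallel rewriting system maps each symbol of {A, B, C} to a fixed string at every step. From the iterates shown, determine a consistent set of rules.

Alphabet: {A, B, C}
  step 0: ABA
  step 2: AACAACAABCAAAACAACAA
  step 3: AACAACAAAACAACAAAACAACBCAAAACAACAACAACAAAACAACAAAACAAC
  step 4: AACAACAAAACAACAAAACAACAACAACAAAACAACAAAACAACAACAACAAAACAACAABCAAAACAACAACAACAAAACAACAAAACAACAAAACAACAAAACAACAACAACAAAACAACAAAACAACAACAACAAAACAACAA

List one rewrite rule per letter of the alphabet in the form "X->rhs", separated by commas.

A->AAC, B->BC, C->AA

  step 3 ⇒ step 4: AACAACAAAACAACAAAACAACBCAAAACAACAACAACAAAACAACAAAACAAC ⇒ AAC·AAC·AA·AAC·AAC·AA·AAC·AAC·AAC·AAC·AA·AAC·AAC·AA·AAC·AAC·AAC·AAC·AA·AAC·AAC·AA·BC·AA·AAC·AAC·AAC·AAC·AA·AAC·AAC·AA·AAC·AAC·AA·AAC·AAC·AA·AAC·AAC·AAC·AAC·AA·AAC·AAC·AA·AAC·AAC·AAC·AAC·AA·AAC·AAC·AA
    A ↦ AAC
    B ↦ BC
    C ↦ AA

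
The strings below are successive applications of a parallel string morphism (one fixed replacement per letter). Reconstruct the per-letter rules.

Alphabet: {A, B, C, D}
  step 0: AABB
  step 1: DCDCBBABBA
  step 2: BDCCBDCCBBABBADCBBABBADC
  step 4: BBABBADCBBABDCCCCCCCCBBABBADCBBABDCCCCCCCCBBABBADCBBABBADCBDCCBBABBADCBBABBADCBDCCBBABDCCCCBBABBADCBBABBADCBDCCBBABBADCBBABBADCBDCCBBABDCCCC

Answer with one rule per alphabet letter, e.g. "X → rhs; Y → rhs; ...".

A->DC, B->BBA, C->CC, D->BD

  step 1 ⇒ step 2: DCDCBBABBA ⇒ BD·CC·BD·CC·BBA·BBA·DC·BBA·BBA·DC
    A ↦ DC
    B ↦ BBA
    C ↦ CC
    D ↦ BD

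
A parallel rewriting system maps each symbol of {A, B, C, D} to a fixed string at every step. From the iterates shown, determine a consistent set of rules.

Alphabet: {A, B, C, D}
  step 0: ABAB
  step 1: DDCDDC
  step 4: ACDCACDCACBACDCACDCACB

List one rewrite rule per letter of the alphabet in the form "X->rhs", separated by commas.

  step 0 ⇒ step 1: ABAB ⇒ D·DC·D·DC
    A ↦ D
    B ↦ DC
    C ↦ B  (constrained at step 1)
    D ↦ AC  (constrained at step 1)

A->D, B->DC, C->B, D->AC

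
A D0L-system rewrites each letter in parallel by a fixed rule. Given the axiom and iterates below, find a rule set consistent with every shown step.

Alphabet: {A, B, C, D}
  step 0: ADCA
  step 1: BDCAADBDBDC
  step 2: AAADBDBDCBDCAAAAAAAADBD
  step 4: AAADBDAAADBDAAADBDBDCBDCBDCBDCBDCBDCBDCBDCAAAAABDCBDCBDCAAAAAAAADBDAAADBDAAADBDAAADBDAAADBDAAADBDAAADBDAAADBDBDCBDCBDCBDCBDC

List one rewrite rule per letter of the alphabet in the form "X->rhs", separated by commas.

  step 1 ⇒ step 2: BDCAADBDBDC ⇒ A·AA·DBD·BDC·BDC·AA·A·AA·A·AA·DBD
    A ↦ BDC
    B ↦ A
    C ↦ DBD
    D ↦ AA

A->BDC, B->A, C->DBD, D->AA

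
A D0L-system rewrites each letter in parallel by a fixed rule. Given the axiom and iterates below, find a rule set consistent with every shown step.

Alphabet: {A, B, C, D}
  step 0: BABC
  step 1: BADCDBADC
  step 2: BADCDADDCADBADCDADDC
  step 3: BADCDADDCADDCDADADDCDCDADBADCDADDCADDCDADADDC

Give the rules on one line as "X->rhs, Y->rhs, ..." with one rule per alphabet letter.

A->DCD, B->BA, C->DC, D->AD

  step 2 ⇒ step 3: BADCDADDCADBADCDADDC ⇒ BA·DCD·AD·DC·AD·DCD·AD·AD·DC·DCD·AD·BA·DCD·AD·DC·AD·DCD·AD·AD·DC
    A ↦ DCD
    B ↦ BA
    C ↦ DC
    D ↦ AD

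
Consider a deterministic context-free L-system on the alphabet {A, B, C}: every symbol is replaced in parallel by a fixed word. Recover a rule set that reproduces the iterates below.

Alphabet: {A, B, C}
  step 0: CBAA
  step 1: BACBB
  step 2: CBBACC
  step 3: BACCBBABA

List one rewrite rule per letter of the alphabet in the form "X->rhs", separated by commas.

A->B, B->C, C->BA

  step 2 ⇒ step 3: CBBACC ⇒ BA·C·C·B·BA·BA
    A ↦ B
    B ↦ C
    C ↦ BA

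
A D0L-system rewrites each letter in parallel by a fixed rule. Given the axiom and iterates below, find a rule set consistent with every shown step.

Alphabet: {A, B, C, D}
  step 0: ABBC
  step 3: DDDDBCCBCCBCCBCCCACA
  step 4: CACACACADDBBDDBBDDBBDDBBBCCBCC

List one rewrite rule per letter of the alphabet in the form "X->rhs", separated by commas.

A->CC, B->DD, C->B, D->CA

  step 3 ⇒ step 4: DDDDBCCBCCBCCBCCCACA ⇒ CA·CA·CA·CA·DD·B·B·DD·B·B·DD·B·B·DD·B·B·B·CC·B·CC
    A ↦ CC
    B ↦ DD
    C ↦ B
    D ↦ CA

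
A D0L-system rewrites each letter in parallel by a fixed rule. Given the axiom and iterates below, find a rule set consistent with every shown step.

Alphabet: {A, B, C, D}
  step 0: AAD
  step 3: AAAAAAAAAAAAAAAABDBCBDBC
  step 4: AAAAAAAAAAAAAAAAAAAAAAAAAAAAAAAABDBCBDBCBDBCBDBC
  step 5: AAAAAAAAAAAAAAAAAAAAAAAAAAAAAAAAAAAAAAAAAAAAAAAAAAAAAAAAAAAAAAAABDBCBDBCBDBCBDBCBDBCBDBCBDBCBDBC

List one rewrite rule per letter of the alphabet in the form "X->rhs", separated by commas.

A->AA, B->BD, C->BC, D->BC

  step 4 ⇒ step 5: AAAAAAAAAAAAAAAAAAAAAAAAAAAAAAAABDBCBDBCBDBCBDBC ⇒ AA·AA·AA·AA·AA·AA·AA·AA·AA·AA·AA·AA·AA·AA·AA·AA·AA·AA·AA·AA·AA·AA·AA·AA·AA·AA·AA·AA·AA·AA·AA·AA·BD·BC·BD·BC·BD·BC·BD·BC·BD·BC·BD·BC·BD·BC·BD·BC
    A ↦ AA
    B ↦ BD
    C ↦ BC
    D ↦ BC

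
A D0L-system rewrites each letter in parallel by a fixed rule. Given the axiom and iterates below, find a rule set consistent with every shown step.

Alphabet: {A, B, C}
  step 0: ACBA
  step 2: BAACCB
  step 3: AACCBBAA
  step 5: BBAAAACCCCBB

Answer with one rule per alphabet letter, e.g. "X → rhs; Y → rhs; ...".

  step 2 ⇒ step 3: BAACCB ⇒ AA·C·C·B·B·AA
    A ↦ C
    B ↦ AA
    C ↦ B

A->C, B->AA, C->B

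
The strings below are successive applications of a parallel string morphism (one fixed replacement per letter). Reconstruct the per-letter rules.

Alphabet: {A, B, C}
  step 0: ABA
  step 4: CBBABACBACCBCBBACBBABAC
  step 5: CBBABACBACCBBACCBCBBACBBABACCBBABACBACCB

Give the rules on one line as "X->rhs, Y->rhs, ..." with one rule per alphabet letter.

  step 4 ⇒ step 5: CBBABACBACCBCBBACBBABAC ⇒ CB·BA·BA·C·BA·C·CB·BA·C·CB·CB·BA·CB·BA·BA·C·CB·BA·BA·C·BA·C·CB
    A ↦ C
    B ↦ BA
    C ↦ CB

A->C, B->BA, C->CB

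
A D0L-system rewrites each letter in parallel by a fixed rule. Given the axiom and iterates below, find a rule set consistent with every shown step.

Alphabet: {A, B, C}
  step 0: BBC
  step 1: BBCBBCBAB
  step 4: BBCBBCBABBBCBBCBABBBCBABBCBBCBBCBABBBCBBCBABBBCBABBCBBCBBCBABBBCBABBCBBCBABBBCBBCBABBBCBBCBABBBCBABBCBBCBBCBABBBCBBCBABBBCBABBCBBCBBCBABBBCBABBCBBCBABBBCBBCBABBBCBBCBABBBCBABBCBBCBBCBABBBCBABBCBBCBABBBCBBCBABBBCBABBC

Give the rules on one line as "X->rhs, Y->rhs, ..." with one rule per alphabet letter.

A->BA, B->BBC, C->BAB

  step 0 ⇒ step 1: BBC ⇒ BBC·BBC·BAB
    B ↦ BBC
    C ↦ BAB
    A ↦ BA  (constrained at step 1)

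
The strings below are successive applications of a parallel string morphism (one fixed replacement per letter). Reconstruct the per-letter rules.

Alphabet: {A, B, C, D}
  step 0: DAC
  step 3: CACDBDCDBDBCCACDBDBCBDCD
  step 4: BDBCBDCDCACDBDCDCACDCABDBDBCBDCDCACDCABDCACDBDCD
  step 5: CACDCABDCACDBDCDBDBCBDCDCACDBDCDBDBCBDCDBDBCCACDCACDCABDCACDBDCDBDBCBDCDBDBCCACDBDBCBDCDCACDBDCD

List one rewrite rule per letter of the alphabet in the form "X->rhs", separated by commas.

A->BC, B->CA, C->BD, D->CD

  step 4 ⇒ step 5: BDBCBDCDCACDBDCDCACDCABDBDBCBDCDCACDCABDCACDBDCD ⇒ CA·CD·CA·BD·CA·CD·BD·CD·BD·BC·BD·CD·CA·CD·BD·CD·BD·BC·BD·CD·BD·BC·CA·CD·CA·CD·CA·BD·CA·CD·BD·CD·BD·BC·BD·CD·BD·BC·CA·CD·BD·BC·BD·CD·CA·CD·BD·CD
    A ↦ BC
    B ↦ CA
    C ↦ BD
    D ↦ CD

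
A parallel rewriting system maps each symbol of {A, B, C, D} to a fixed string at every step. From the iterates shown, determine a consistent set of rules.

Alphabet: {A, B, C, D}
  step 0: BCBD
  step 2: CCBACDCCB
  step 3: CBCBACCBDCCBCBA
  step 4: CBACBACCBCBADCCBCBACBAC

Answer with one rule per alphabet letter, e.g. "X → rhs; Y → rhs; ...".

  step 3 ⇒ step 4: CBCBACCBDCCBCBA ⇒ CB·A·CB·A·C·CB·CB·A·DC·CB·CB·A·CB·A·C
    A ↦ C
    B ↦ A
    C ↦ CB
    D ↦ DC

A->C, B->A, C->CB, D->DC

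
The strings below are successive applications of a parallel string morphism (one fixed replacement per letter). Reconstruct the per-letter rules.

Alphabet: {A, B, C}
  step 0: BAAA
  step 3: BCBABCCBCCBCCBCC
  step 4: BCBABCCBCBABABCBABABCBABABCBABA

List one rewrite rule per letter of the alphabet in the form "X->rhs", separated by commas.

A->C, B->BC, C->BA

  step 3 ⇒ step 4: BCBABCCBCCBCCBCC ⇒ BC·BA·BC·C·BC·BA·BA·BC·BA·BA·BC·BA·BA·BC·BA·BA
    A ↦ C
    B ↦ BC
    C ↦ BA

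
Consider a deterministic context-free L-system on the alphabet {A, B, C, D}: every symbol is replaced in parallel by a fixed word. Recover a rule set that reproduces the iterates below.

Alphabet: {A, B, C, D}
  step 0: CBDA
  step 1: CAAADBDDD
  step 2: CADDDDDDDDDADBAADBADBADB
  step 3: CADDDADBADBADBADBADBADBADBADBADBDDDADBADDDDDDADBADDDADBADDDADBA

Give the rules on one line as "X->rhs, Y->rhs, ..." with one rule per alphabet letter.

A->DDD, B->A, C->CA, D->ADB

  step 2 ⇒ step 3: CADDDDDDDDDADBAADBADBADB ⇒ CA·DDD·ADB·ADB·ADB·ADB·ADB·ADB·ADB·ADB·ADB·DDD·ADB·A·DDD·DDD·ADB·A·DDD·ADB·A·DDD·ADB·A
    A ↦ DDD
    B ↦ A
    C ↦ CA
    D ↦ ADB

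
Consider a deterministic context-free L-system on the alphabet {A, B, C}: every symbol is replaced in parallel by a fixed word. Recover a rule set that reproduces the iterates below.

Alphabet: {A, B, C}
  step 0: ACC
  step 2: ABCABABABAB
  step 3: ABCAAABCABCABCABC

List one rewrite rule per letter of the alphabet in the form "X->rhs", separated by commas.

A->AB, B->C, C->AA

  step 2 ⇒ step 3: ABCABABABAB ⇒ AB·C·AA·AB·C·AB·C·AB·C·AB·C
    A ↦ AB
    B ↦ C
    C ↦ AA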